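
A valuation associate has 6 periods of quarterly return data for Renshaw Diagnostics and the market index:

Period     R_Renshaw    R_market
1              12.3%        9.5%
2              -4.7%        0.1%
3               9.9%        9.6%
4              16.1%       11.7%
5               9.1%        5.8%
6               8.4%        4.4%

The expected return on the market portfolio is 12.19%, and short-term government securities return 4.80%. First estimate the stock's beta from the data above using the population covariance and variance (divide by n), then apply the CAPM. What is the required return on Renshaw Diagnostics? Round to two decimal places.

Mean R_i = (12.3 − 4.7 + 9.9 + 16.1 + 9.1 + 8.4) / 6 = 8.5167%
Mean R_m = (9.5 + 0.1 + 9.6 + 11.7 + 5.8 + 4.4) / 6 = 6.8500%
Σ(R_i − R̄_i)(R_m − R̄_m) = 139.4950  ⇒  Cov = 139.4950 / 6 = 23.2492
Σ(R_m − R̄_m)² = 90.7750  ⇒  Var(R_m) = 90.7750 / 6 = 15.1292
β = Cov / Var(R_m) = 23.2492 / 15.1292 = 1.5367
MRP = 12.19% − 4.80% = 7.39%
E(R) = R_f + β × MRP = 4.80% + 1.5367 × 7.39% = 16.16%

16.16%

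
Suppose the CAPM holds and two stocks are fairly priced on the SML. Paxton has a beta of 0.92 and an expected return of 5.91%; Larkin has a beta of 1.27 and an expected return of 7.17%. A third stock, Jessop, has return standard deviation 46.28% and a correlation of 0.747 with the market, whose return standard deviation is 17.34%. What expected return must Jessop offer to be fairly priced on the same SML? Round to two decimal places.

9.78%

MRP = (7.17% − 5.91%) / (1.27 − 0.92) = 3.6000%
R_f = 5.91% − 0.92 × 3.6000% = 2.5980%
β_Jessop = ρ·σ_i/σ_m = 0.747 × 46.28 / 17.34 = 1.9937
E(R_Jessop) = R_f + β × MRP = 2.5980% + 1.9937 × 3.6000% = 9.78%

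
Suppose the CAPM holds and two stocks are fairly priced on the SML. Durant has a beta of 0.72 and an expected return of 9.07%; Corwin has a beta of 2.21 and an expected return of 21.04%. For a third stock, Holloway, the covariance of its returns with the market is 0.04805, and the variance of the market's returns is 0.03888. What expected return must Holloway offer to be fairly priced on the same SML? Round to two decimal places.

13.21%

MRP = (21.04% − 9.07%) / (2.21 − 0.72) = 8.0336%
R_f = 9.07% − 0.72 × 8.0336% = 3.2858%
β_Holloway = Cov / Var(R_m) = 0.04805 / 0.03888 = 1.2359
E(R_Holloway) = R_f + β × MRP = 3.2858% + 1.2359 × 8.0336% = 13.21%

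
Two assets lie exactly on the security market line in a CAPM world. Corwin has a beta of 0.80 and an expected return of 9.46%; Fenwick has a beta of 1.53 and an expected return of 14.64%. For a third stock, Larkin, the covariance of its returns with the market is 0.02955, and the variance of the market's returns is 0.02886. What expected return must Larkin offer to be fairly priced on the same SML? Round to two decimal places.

11.05%

MRP = (14.64% − 9.46%) / (1.53 − 0.80) = 7.0959%
R_f = 9.46% − 0.80 × 7.0959% = 3.7833%
β_Larkin = Cov / Var(R_m) = 0.02955 / 0.02886 = 1.0239
E(R_Larkin) = R_f + β × MRP = 3.7833% + 1.0239 × 7.0959% = 11.05%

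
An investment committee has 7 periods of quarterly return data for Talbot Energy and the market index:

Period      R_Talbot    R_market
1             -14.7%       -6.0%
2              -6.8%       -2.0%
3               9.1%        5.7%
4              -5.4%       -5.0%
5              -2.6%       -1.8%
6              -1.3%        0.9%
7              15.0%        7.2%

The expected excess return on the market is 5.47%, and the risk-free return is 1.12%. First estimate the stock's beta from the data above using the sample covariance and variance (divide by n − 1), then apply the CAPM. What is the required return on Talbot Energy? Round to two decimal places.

Mean R_i = (-14.7 − 6.8 + 9.1 − 5.4 − 2.6 − 1.3 + 15.0) / 7 = -0.9571%
Mean R_m = (-6.0 − 2.0 + 5.7 − 5.0 − 1.8 + 0.9 + 7.2) / 7 = -0.1429%
Σ(R_i − R̄_i)(R_m − R̄_m) = 291.2229  ⇒  Cov = 291.2229 / 6 = 48.5372
Σ(R_m − R̄_m)² = 153.2371  ⇒  Var(R_m) = 153.2371 / 6 = 25.5395
β = Cov / Var(R_m) = 48.5372 / 25.5395 = 1.9005
E(R) = R_f + β × MRP = 1.12% + 1.9005 × 5.47% = 11.52%

11.52%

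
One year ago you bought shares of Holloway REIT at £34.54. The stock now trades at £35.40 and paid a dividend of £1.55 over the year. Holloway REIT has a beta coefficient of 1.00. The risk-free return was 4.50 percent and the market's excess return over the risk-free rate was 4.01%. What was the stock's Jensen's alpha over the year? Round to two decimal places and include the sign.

-1.53%

Realised HPR = (P1 + D1 − P0) / P0 = (35.40 + 1.55 − 34.54) / 34.54 = 2.41 / 34.54 = 6.9774%
CAPM required = R_f + β·MRP = 4.50% + 1.00 × 4.01% = 8.5100%
α = realised − required = 6.9774% − 8.5100% = -1.53%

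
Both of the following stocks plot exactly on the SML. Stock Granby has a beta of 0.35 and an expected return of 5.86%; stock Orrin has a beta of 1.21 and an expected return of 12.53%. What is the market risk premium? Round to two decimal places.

Both satisfy E(R) = R_f + β·MRP, so the slope of the SML is
MRP = (12.53% − 5.86%) / (1.21 − 0.35) = 6.67% / 0.86 = 7.7558%

7.76%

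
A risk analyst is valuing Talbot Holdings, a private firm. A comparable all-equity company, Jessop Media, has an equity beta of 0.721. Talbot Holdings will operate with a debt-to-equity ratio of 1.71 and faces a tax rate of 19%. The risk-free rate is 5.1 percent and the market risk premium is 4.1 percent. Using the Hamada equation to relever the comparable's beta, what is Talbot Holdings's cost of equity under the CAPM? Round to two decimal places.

12.15%

β_L = β_U × [1 + (1 − t)(D/E)] = 0.721 × [1 + (1 − 0.19) × 1.71]
    = 0.721 × [1 + 0.81 × 1.71] = 0.721 × 2.3851 = 1.7197
E(R) = R_f + β_L × MRP = 5.1% + 1.7197 × 4.1% = 12.15%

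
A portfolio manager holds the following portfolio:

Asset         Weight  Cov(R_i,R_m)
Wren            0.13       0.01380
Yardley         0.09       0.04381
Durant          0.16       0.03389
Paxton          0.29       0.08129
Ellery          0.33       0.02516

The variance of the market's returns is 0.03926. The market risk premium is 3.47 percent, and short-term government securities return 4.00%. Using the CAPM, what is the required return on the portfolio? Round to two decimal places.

7.80%

β_Wren = 0.01380 / 0.03926 = 0.3515
β_Yardley = 0.04381 / 0.03926 = 1.1159
β_Durant = 0.03389 / 0.03926 = 0.8632
β_Paxton = 0.08129 / 0.03926 = 2.0706
β_Ellery = 0.02516 / 0.03926 = 0.6409
β_P = Σ w_i β_i = 0.13×0.3515 + 0.09×1.1159 + 0.16×0.8632 + 0.29×2.0706 + 0.33×0.6409 = 1.0962
E(R_P) = R_f + β_P × MRP = 4.00% + 1.0962 × 3.47% = 7.80%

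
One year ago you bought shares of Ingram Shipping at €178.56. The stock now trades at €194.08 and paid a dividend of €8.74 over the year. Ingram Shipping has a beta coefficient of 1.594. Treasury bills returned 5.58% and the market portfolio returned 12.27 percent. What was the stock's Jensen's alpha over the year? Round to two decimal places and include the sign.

-2.66%

Realised HPR = (P1 + D1 − P0) / P0 = (194.08 + 8.74 − 178.56) / 178.56 = 24.26 / 178.56 = 13.5865%
MRP = 12.27% − 5.58% = 6.69%
CAPM required = R_f + β·MRP = 5.58% + 1.594 × 6.69% = 16.24386%
α = realised − required = 13.5865% − 16.24386% = -2.66%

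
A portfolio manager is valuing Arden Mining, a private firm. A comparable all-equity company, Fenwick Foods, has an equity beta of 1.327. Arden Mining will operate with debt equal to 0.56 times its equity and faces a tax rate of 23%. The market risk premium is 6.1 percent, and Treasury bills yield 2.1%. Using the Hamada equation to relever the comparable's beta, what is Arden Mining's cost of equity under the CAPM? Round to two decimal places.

β_L = β_U × [1 + (1 − t)(D/E)] = 1.327 × [1 + (1 − 0.23) × 0.56]
    = 1.327 × [1 + 0.77 × 0.56] = 1.327 × 1.4312 = 1.8992
E(R) = R_f + β_L × MRP = 2.1% + 1.8992 × 6.1% = 13.69%

13.69%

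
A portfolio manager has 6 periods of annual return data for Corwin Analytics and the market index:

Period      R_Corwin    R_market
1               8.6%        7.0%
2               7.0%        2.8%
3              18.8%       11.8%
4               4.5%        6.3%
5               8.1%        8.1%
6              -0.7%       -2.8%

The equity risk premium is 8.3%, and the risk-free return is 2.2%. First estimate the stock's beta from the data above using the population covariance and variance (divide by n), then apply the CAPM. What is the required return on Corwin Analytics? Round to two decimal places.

Mean R_i = (8.6 + 7.0 + 18.8 + 4.5 + 8.1 − 0.7) / 6 = 7.7167%
Mean R_m = (7.0 + 2.8 + 11.8 + 6.3 + 8.1 − 2.8) / 6 = 5.5333%
Σ(R_i − R̄_i)(R_m − R̄_m) = 141.3667  ⇒  Cov = 141.3667 / 6 = 23.5611
Σ(R_m − R̄_m)² = 125.5133  ⇒  Var(R_m) = 125.5133 / 6 = 20.9189
β = Cov / Var(R_m) = 23.5611 / 20.9189 = 1.1263
E(R) = R_f + β × MRP = 2.2% + 1.1263 × 8.3% = 11.55%

11.55%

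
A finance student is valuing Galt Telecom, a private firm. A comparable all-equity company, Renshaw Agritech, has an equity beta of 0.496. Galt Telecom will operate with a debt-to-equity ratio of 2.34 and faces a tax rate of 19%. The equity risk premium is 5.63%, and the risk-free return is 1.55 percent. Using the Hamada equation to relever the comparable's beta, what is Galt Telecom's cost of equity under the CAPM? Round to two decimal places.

β_L = β_U × [1 + (1 − t)(D/E)] = 0.496 × [1 + (1 − 0.19) × 2.34]
    = 0.496 × [1 + 0.81 × 2.34] = 0.496 × 2.8954 = 1.4361
E(R) = R_f + β_L × MRP = 1.55% + 1.4361 × 5.63% = 9.64%

9.64%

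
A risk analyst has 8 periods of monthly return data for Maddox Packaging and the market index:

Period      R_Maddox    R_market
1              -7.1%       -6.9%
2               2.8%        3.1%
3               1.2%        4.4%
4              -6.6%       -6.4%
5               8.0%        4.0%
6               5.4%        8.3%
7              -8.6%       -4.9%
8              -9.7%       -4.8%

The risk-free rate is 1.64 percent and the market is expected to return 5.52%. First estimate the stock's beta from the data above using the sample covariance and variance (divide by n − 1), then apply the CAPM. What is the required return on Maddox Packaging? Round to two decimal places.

Mean R_i = (-7.1 + 2.8 + 1.2 − 6.6 + 8.0 + 5.4 − 8.6 − 9.7) / 8 = -1.8250%
Mean R_m = (-6.9 + 3.1 + 4.4 − 6.4 + 4.0 + 8.3 − 4.9 − 4.8) / 8 = -0.4000%
Σ(R_i − R̄_i)(R_m − R̄_m) = 264.8700  ⇒  Cov = 264.8700 / 7 = 37.8386
Σ(R_m − R̄_m)² = 248.2000  ⇒  Var(R_m) = 248.2000 / 7 = 35.4571
β = Cov / Var(R_m) = 37.8386 / 35.4571 = 1.0672
MRP = 5.52% − 1.64% = 3.88%
E(R) = R_f + β × MRP = 1.64% + 1.0672 × 3.88% = 5.78%

5.78%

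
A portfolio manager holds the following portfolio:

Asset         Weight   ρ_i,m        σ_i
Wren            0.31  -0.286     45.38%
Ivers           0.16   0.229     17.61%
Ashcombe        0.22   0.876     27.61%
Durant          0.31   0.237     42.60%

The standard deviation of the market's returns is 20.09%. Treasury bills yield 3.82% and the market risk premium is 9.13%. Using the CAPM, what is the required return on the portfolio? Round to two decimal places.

β_Wren = -0.286 × 45.38% / 20.09% = -0.6460
β_Ivers = 0.229 × 17.61% / 20.09% = 0.2007
β_Ashcombe = 0.876 × 27.61% / 20.09% = 1.2039
β_Durant = 0.237 × 42.60% / 20.09% = 0.5025
β_P = Σ w_i β_i = 0.31×-0.6460 + 0.16×0.2007 + 0.22×1.2039 + 0.31×0.5025 = 0.2525
E(R_P) = R_f + β_P × MRP = 3.82% + 0.2525 × 9.13% = 6.13%

6.13%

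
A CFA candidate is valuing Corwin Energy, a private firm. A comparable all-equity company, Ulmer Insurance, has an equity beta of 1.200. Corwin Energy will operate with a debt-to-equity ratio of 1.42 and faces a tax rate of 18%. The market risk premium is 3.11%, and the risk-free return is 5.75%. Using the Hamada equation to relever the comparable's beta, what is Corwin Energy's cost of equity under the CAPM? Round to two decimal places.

13.83%

β_L = β_U × [1 + (1 − t)(D/E)] = 1.200 × [1 + (1 − 0.18) × 1.42]
    = 1.200 × [1 + 0.82 × 1.42] = 1.200 × 2.1644 = 2.5973
E(R) = R_f + β_L × MRP = 5.75% + 2.5973 × 3.11% = 13.83%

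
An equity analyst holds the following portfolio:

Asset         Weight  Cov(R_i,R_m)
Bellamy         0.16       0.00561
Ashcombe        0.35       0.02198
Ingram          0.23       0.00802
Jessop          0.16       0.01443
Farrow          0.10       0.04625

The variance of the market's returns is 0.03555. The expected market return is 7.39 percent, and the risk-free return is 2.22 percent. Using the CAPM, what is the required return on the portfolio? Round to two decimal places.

β_Bellamy = 0.00561 / 0.03555 = 0.1578
β_Ashcombe = 0.02198 / 0.03555 = 0.6183
β_Ingram = 0.00802 / 0.03555 = 0.2256
β_Jessop = 0.01443 / 0.03555 = 0.4059
β_Farrow = 0.04625 / 0.03555 = 1.3010
β_P = Σ w_i β_i = 0.16×0.1578 + 0.35×0.6183 + 0.23×0.2256 + 0.16×0.4059 + 0.10×1.3010 = 0.4886
MRP = 7.39% − 2.22% = 5.17%
E(R_P) = R_f + β_P × MRP = 2.22% + 0.4886 × 5.17% = 4.75%

4.75%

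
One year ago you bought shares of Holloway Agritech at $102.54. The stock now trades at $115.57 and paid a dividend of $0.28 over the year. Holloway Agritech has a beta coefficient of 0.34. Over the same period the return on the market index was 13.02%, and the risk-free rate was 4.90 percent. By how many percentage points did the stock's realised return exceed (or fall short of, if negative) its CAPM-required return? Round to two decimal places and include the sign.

+5.32%

Realised HPR = (P1 + D1 − P0) / P0 = (115.57 + 0.28 − 102.54) / 102.54 = 13.31 / 102.54 = 12.9803%
MRP = 13.02% − 4.90% = 8.12%
CAPM required = R_f + β·MRP = 4.90% + 0.34 × 8.12% = 7.6608%
α = realised − required = 12.9803% − 7.6608% = +5.32%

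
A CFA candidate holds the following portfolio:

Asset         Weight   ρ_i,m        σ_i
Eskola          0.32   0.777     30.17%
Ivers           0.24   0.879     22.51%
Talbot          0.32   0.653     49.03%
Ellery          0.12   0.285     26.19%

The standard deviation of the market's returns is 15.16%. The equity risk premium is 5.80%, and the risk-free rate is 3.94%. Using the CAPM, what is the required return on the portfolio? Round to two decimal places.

12.89%

β_Eskola = 0.777 × 30.17% / 15.16% = 1.5463
β_Ivers = 0.879 × 22.51% / 15.16% = 1.3052
β_Talbot = 0.653 × 49.03% / 15.16% = 2.1119
β_Ellery = 0.285 × 26.19% / 15.16% = 0.4924
β_P = Σ w_i β_i = 0.32×1.5463 + 0.24×1.3052 + 0.32×2.1119 + 0.12×0.4924 = 1.5430
E(R_P) = R_f + β_P × MRP = 3.94% + 1.5430 × 5.80% = 12.89%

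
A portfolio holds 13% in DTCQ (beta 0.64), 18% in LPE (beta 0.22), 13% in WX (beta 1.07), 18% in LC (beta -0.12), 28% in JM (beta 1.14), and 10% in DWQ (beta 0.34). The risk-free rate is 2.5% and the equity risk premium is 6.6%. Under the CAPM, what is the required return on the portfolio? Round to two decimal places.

6.42%

β_P = Σ w_i β_i = 0.13×0.64 + 0.18×0.22 + 0.13×1.07 + 0.18×-0.12 + 0.28×1.14 + 0.10×0.34 = 0.5935
E(R_P) = R_f + β_P × MRP = 2.5% + 0.5935 × 6.6% = 6.42%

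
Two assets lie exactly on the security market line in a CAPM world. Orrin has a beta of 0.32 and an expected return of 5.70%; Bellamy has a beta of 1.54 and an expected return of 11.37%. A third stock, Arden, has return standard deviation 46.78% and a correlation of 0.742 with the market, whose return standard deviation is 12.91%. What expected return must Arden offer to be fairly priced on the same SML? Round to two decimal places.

MRP = (11.37% − 5.70%) / (1.54 − 0.32) = 4.6475%
R_f = 5.70% − 0.32 × 4.6475% = 4.2128%
β_Arden = ρ·σ_i/σ_m = 0.742 × 46.78 / 12.91 = 2.6887
E(R_Arden) = R_f + β × MRP = 4.2128% + 2.6887 × 4.6475% = 16.71%

16.71%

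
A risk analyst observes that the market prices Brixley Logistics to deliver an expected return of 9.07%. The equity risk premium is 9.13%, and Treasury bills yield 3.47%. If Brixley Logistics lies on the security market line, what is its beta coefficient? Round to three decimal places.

0.613

β = (E(R) − R_f) / MRP = (9.07% − 3.47%) / 9.13% = 5.60% / 9.13% = 0.613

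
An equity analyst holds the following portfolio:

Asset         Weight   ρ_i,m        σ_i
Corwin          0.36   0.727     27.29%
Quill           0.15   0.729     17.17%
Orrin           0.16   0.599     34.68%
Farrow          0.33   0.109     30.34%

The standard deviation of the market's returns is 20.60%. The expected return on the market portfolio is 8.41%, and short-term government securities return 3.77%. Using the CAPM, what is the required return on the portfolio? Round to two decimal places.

6.80%

β_Corwin = 0.727 × 27.29% / 20.60% = 0.9631
β_Quill = 0.729 × 17.17% / 20.60% = 0.6076
β_Orrin = 0.599 × 34.68% / 20.60% = 1.0084
β_Farrow = 0.109 × 30.34% / 20.60% = 0.1605
β_P = Σ w_i β_i = 0.36×0.9631 + 0.15×0.6076 + 0.16×1.0084 + 0.33×0.1605 = 0.6522
MRP = 8.41% − 3.77% = 4.64%
E(R_P) = R_f + β_P × MRP = 3.77% + 0.6522 × 4.64% = 6.80%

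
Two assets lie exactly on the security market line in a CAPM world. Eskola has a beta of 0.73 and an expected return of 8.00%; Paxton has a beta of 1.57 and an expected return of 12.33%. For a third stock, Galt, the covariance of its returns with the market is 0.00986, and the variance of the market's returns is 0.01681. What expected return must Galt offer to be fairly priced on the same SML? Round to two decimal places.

MRP = (12.33% − 8.00%) / (1.57 − 0.73) = 5.1548%
R_f = 8.00% − 0.73 × 5.1548% = 4.2370%
β_Galt = Cov / Var(R_m) = 0.00986 / 0.01681 = 0.5866
E(R_Galt) = R_f + β × MRP = 4.2370% + 0.5866 × 5.1548% = 7.26%

7.26%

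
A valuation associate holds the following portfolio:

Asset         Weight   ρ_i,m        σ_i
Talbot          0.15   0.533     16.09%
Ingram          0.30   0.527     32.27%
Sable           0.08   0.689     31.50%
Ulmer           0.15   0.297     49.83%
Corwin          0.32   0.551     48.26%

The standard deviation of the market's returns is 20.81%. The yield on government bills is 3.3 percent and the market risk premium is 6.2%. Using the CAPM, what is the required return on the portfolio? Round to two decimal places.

8.92%

β_Talbot = 0.533 × 16.09% / 20.81% = 0.4121
β_Ingram = 0.527 × 32.27% / 20.81% = 0.8172
β_Sable = 0.689 × 31.50% / 20.81% = 1.0429
β_Ulmer = 0.297 × 49.83% / 20.81% = 0.7112
β_Corwin = 0.551 × 48.26% / 20.81% = 1.2778
β_P = Σ w_i β_i = 0.15×0.4121 + 0.30×0.8172 + 0.08×1.0429 + 0.15×0.7112 + 0.32×1.2778 = 0.9060
E(R_P) = R_f + β_P × MRP = 3.3% + 0.9060 × 6.2% = 8.92%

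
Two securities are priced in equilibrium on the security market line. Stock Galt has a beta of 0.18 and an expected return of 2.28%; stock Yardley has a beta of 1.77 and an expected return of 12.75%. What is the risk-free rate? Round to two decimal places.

1.09%

Both satisfy E(R) = R_f + β·MRP, so the slope of the SML is
MRP = (12.75% − 2.28%) / (1.77 − 0.18) = 10.47% / 1.59 = 6.5849%
R_f = E(R_Galt) − β_Galt·MRP = 2.28% − 0.18 × 6.5849% = 1.0947%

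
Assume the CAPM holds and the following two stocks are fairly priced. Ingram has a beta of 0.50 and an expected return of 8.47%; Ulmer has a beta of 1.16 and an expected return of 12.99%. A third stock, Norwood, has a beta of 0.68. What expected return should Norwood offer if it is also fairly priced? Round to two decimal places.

MRP (SML slope) = (12.99% − 8.47%) / (1.16 − 0.50) = 4.52% / 0.66 = 6.8485%
R_f (intercept) = 8.47% − 0.50 × 6.8485% = 5.0458%
E(R_Norwood) = R_f + β × MRP = 5.0458% + 0.68 × 6.8485% = 9.70%

9.70%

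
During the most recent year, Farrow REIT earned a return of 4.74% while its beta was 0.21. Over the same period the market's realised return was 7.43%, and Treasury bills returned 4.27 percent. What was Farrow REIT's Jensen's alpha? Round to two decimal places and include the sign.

-0.19%

Market excess return = 7.43% − 4.27% = 3.16%
CAPM benchmark = R_f + β(R_m − R_f) = 4.27% + 0.21 × 3.16% = 4.9336%
α = actual − benchmark = 4.74% − 4.9336% = -0.19%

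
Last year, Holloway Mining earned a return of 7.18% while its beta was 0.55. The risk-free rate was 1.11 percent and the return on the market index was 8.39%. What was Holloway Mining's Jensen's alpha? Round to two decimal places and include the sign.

+2.07%

Market excess return = 8.39% − 1.11% = 7.28%
CAPM benchmark = R_f + β(R_m − R_f) = 1.11% + 0.55 × 7.28% = 5.1140%
α = actual − benchmark = 7.18% − 5.1140% = +2.07%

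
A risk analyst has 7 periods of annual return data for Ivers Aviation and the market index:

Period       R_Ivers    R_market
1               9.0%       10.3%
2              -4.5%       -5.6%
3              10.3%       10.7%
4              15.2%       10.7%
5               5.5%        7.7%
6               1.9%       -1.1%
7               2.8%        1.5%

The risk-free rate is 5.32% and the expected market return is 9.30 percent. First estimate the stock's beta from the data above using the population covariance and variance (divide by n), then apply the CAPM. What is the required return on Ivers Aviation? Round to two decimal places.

Mean R_i = (9.0 − 4.5 + 10.3 + 15.2 + 5.5 + 1.9 + 2.8) / 7 = 5.7429%
Mean R_m = (10.3 − 5.6 + 10.7 + 10.7 + 7.7 − 1.1 + 1.5) / 7 = 4.8857%
Σ(R_i − R̄_i)(R_m − R̄_m) = 238.8043  ⇒  Cov = 238.8043 / 7 = 34.1149
Σ(R_m − R̄_m)² = 262.0886  ⇒  Var(R_m) = 262.0886 / 7 = 37.4412
β = Cov / Var(R_m) = 34.1149 / 37.4412 = 0.9112
MRP = 9.30% − 5.32% = 3.98%
E(R) = R_f + β × MRP = 5.32% + 0.9112 × 3.98% = 8.95%

8.95%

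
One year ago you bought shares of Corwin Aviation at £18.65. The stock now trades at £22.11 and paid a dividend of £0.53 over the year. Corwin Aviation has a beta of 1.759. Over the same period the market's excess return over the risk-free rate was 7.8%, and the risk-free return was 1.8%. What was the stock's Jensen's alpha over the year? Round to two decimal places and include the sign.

Realised HPR = (P1 + D1 − P0) / P0 = (22.11 + 0.53 − 18.65) / 18.65 = 3.99 / 18.65 = 21.3941%
CAPM required = R_f + β·MRP = 1.8% + 1.759 × 7.8% = 15.5202%
α = realised − required = 21.3941% − 15.5202% = +5.87%

+5.87%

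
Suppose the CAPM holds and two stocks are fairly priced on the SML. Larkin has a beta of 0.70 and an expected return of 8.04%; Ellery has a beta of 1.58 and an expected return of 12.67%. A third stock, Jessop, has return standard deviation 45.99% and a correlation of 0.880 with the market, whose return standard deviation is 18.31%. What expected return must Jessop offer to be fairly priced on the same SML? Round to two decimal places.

15.99%

MRP = (12.67% − 8.04%) / (1.58 − 0.70) = 5.2614%
R_f = 8.04% − 0.70 × 5.2614% = 4.3570%
β_Jessop = ρ·σ_i/σ_m = 0.880 × 45.99 / 18.31 = 2.2103
E(R_Jessop) = R_f + β × MRP = 4.3570% + 2.2103 × 5.2614% = 15.99%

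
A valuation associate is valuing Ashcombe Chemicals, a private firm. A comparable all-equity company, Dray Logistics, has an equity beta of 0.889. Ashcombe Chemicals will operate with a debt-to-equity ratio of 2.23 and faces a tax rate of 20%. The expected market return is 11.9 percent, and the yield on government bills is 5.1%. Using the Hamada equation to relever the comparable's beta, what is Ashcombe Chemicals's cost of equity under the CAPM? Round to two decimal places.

21.93%

β_L = β_U × [1 + (1 − t)(D/E)] = 0.889 × [1 + (1 − 0.20) × 2.23]
    = 0.889 × [1 + 0.80 × 2.23] = 0.889 × 2.7840 = 2.4750
MRP = 11.9% − 5.1% = 6.80%
E(R) = R_f + β_L × MRP = 5.1% + 2.4750 × 6.8% = 21.93%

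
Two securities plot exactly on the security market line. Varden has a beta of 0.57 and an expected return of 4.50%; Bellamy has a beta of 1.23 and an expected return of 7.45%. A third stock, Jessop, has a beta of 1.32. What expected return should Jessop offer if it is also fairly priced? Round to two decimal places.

7.85%

MRP (SML slope) = (7.45% − 4.50%) / (1.23 − 0.57) = 2.95% / 0.66 = 4.4697%
R_f (intercept) = 4.50% − 0.57 × 4.4697% = 1.9523%
E(R_Jessop) = R_f + β × MRP = 1.9523% + 1.32 × 4.4697% = 7.85%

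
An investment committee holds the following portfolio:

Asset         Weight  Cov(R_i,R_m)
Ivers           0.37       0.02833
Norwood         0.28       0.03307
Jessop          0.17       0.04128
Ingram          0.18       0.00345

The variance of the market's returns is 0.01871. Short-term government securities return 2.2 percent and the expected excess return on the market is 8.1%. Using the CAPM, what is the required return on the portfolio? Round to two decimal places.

β_Ivers = 0.02833 / 0.01871 = 1.5142
β_Norwood = 0.03307 / 0.01871 = 1.7675
β_Jessop = 0.04128 / 0.01871 = 2.2063
β_Ingram = 0.00345 / 0.01871 = 0.1844
β_P = Σ w_i β_i = 0.37×1.5142 + 0.28×1.7675 + 0.17×2.2063 + 0.18×0.1844 = 1.4634
E(R_P) = R_f + β_P × MRP = 2.2% + 1.4634 × 8.1% = 14.05%

14.05%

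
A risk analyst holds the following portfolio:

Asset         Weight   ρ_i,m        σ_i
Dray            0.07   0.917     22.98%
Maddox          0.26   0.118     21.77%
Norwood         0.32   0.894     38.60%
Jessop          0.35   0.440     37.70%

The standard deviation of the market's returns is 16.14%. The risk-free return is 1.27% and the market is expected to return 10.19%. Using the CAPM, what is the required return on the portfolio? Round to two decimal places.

β_Dray = 0.917 × 22.98% / 16.14% = 1.3056
β_Maddox = 0.118 × 21.77% / 16.14% = 0.1592
β_Norwood = 0.894 × 38.60% / 16.14% = 2.1381
β_Jessop = 0.440 × 37.70% / 16.14% = 1.0278
β_P = Σ w_i β_i = 0.07×1.3056 + 0.26×0.1592 + 0.32×2.1381 + 0.35×1.0278 = 1.1767
MRP = 10.19% − 1.27% = 8.92%
E(R_P) = R_f + β_P × MRP = 1.27% + 1.1767 × 8.92% = 11.77%

11.77%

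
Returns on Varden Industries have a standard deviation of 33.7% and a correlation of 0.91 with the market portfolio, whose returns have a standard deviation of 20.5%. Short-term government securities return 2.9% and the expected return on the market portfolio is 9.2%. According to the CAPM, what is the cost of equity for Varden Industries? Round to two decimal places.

β = ρ × σ_i / σ_m = 0.91 × 33.7% / 20.5% = 1.4960
MRP = 9.2% − 2.9% = 6.30%
E(R) = 2.9% + 1.4960 × 6.3% = 12.32%

12.32%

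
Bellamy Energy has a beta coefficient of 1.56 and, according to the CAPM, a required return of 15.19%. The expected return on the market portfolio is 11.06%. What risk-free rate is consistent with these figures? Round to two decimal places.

E(R) = R_f + β(E(R_m) − R_f) = R_f(1 − β) + β·E(R_m)
15.19% = R_f × (1 − 1.56) + 1.56 × 11.06%
15.19% = R_f × -0.56 + 17.2536%
R_f = (15.19% − 17.2536%) / -0.56 = 3.69%

3.69%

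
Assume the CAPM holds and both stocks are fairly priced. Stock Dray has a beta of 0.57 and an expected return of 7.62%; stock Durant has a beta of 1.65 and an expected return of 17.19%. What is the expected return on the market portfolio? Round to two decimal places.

11.43%

Both satisfy E(R) = R_f + β·MRP, so the slope of the SML is
MRP = (17.19% − 7.62%) / (1.65 − 0.57) = 9.57% / 1.08 = 8.8611%
R_f = E(R_Dray) − β_Dray·MRP = 7.62% − 0.57 × 8.8611% = 2.5692%
E(R_m) = R_f + MRP = 2.5692% + 8.8611% = 11.43%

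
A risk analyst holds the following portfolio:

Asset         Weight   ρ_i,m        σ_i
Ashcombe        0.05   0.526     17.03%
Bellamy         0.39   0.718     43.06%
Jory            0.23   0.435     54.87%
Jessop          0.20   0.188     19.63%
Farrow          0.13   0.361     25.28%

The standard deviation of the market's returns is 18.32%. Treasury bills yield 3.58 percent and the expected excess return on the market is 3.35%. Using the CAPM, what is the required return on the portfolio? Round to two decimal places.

β_Ashcombe = 0.526 × 17.03% / 18.32% = 0.4890
β_Bellamy = 0.718 × 43.06% / 18.32% = 1.6876
β_Jory = 0.435 × 54.87% / 18.32% = 1.3029
β_Jessop = 0.188 × 19.63% / 18.32% = 0.2014
β_Farrow = 0.361 × 25.28% / 18.32% = 0.4981
β_P = Σ w_i β_i = 0.05×0.4890 + 0.39×1.6876 + 0.23×1.3029 + 0.20×0.2014 + 0.13×0.4981 = 1.0873
E(R_P) = R_f + β_P × MRP = 3.58% + 1.0873 × 3.35% = 7.22%

7.22%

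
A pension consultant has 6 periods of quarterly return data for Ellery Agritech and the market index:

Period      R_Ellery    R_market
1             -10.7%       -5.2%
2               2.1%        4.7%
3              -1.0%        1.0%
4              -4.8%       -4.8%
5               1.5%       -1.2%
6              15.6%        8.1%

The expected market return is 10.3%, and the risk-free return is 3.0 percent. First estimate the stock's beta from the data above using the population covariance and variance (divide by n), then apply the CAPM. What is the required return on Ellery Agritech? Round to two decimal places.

Mean R_i = (-10.7 + 2.1 − 1.0 − 4.8 + 1.5 + 15.6) / 6 = 0.4500%
Mean R_m = (-5.2 + 4.7 + 1.0 − 4.8 − 1.2 + 8.1) / 6 = 0.4333%
Σ(R_i − R̄_i)(R_m − R̄_m) = 210.9400  ⇒  Cov = 210.9400 / 6 = 35.1567
Σ(R_m − R̄_m)² = 139.0933  ⇒  Var(R_m) = 139.0933 / 6 = 23.1822
β = Cov / Var(R_m) = 35.1567 / 23.1822 = 1.5165
MRP = 10.3% − 3.0% = 7.30%
E(R) = R_f + β × MRP = 3.0% + 1.5165 × 7.3% = 14.07%

14.07%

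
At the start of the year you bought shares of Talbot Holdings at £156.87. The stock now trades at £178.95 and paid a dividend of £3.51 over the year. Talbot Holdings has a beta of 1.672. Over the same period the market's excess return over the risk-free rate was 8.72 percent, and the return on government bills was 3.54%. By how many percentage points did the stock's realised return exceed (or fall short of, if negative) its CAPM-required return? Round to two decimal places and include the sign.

Realised HPR = (P1 + D1 − P0) / P0 = (178.95 + 3.51 − 156.87) / 156.87 = 25.59 / 156.87 = 16.3129%
CAPM required = R_f + β·MRP = 3.54% + 1.672 × 8.72% = 18.11984%
α = realised − required = 16.3129% − 18.11984% = -1.81%

-1.81%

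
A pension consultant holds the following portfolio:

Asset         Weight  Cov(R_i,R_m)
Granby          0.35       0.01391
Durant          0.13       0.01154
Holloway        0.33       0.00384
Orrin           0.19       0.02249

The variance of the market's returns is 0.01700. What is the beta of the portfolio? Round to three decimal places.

β_Granby = 0.01391 / 0.01700 = 0.8182
β_Durant = 0.01154 / 0.01700 = 0.6788
β_Holloway = 0.00384 / 0.01700 = 0.2259
β_Orrin = 0.02249 / 0.01700 = 1.3229
β_P = Σ w_i β_i = 0.35×0.8182 + 0.13×0.6788 + 0.33×0.2259 + 0.19×1.3229 = 0.7005

0.701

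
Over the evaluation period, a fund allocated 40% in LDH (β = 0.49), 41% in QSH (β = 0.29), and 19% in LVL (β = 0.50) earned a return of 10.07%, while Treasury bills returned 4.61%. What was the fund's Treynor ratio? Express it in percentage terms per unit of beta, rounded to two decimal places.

β_P = 0.40×0.49 + 0.41×0.29 + 0.19×0.50 = 0.4099
Treynor = (R_P − R_f) / β_P = (10.07% − 4.61%) / 0.4099 = 5.46% / 0.4099 = 13.32%

13.32%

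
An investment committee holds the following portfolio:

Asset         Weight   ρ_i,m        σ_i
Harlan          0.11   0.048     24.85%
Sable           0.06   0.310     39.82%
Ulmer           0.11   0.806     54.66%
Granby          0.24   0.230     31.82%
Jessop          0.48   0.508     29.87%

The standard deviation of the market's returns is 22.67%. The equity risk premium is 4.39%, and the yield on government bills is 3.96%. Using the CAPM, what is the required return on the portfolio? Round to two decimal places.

β_Harlan = 0.048 × 24.85% / 22.67% = 0.0526
β_Sable = 0.310 × 39.82% / 22.67% = 0.5445
β_Ulmer = 0.806 × 54.66% / 22.67% = 1.9434
β_Granby = 0.230 × 31.82% / 22.67% = 0.3228
β_Jessop = 0.508 × 29.87% / 22.67% = 0.6693
β_P = Σ w_i β_i = 0.11×0.0526 + 0.06×0.5445 + 0.11×1.9434 + 0.24×0.3228 + 0.48×0.6693 = 0.6510
E(R_P) = R_f + β_P × MRP = 3.96% + 0.6510 × 4.39% = 6.82%

6.82%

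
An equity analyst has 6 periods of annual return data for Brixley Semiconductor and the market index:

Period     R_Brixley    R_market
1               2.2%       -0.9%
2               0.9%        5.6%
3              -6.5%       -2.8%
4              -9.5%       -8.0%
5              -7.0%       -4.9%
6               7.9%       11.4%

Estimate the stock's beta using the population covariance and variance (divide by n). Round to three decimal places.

0.862

Mean R_i = (2.2 + 0.9 − 6.5 − 9.5 − 7.0 + 7.9) / 6 = -2.0000%
Mean R_m = (-0.9 + 5.6 − 2.8 − 8.0 − 4.9 + 11.4) / 6 = 0.0667%
Σ(R_i − R̄_i)(R_m − R̄_m) = 222.4200  ⇒  Cov = 222.4200 / 6 = 37.0700
Σ(R_m − R̄_m)² = 257.9533  ⇒  Var(R_m) = 257.9533 / 6 = 42.9922
β = Cov / Var(R_m) = 37.0700 / 42.9922 = 0.8622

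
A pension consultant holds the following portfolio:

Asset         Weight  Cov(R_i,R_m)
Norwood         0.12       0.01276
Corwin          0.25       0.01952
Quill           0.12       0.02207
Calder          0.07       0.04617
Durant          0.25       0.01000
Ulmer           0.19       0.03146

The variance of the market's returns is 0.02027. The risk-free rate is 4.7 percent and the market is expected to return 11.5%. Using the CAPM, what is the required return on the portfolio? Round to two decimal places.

11.67%

β_Norwood = 0.01276 / 0.02027 = 0.6295
β_Corwin = 0.01952 / 0.02027 = 0.9630
β_Quill = 0.02207 / 0.02027 = 1.0888
β_Calder = 0.04617 / 0.02027 = 2.2778
β_Durant = 0.01000 / 0.02027 = 0.4933
β_Ulmer = 0.03146 / 0.02027 = 1.5520
β_P = Σ w_i β_i = 0.12×0.6295 + 0.25×0.9630 + 0.12×1.0888 + 0.07×2.2778 + 0.25×0.4933 + 0.19×1.5520 = 1.0246
MRP = 11.5% − 4.7% = 6.80%
E(R_P) = R_f + β_P × MRP = 4.7% + 1.0246 × 6.8% = 11.67%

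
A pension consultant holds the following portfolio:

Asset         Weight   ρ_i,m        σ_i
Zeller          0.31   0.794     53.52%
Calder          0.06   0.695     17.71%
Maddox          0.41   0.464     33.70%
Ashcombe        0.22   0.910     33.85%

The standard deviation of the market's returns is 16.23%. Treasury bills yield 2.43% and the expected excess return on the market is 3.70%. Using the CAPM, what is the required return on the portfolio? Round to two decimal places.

β_Zeller = 0.794 × 53.52% / 16.23% = 2.6183
β_Calder = 0.695 × 17.71% / 16.23% = 0.7584
β_Maddox = 0.464 × 33.70% / 16.23% = 0.9635
β_Ashcombe = 0.910 × 33.85% / 16.23% = 1.8979
β_P = Σ w_i β_i = 0.31×2.6183 + 0.06×0.7584 + 0.41×0.9635 + 0.22×1.8979 = 1.6698
E(R_P) = R_f + β_P × MRP = 2.43% + 1.6698 × 3.70% = 8.61%

8.61%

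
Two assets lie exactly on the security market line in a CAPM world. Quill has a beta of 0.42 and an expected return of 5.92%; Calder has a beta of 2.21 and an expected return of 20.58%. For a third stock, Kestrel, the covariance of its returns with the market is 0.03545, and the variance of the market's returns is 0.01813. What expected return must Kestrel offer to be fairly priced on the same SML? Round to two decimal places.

MRP = (20.58% − 5.92%) / (2.21 − 0.42) = 8.1899%
R_f = 5.92% − 0.42 × 8.1899% = 2.4802%
β_Kestrel = Cov / Var(R_m) = 0.03545 / 0.01813 = 1.9553
E(R_Kestrel) = R_f + β × MRP = 2.4802% + 1.9553 × 8.1899% = 18.49%

18.49%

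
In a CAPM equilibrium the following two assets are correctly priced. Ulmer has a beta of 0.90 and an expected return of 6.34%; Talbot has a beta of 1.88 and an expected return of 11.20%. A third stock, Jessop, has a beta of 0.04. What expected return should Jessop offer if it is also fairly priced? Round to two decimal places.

MRP (SML slope) = (11.20% − 6.34%) / (1.88 − 0.90) = 4.86% / 0.98 = 4.9592%
R_f (intercept) = 6.34% − 0.90 × 4.9592% = 1.8767%
E(R_Jessop) = R_f + β × MRP = 1.8767% + 0.04 × 4.9592% = 2.08%

2.08%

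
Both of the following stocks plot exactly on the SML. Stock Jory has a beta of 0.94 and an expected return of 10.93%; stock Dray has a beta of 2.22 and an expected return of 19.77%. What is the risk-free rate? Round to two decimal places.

4.44%

Both satisfy E(R) = R_f + β·MRP, so the slope of the SML is
MRP = (19.77% − 10.93%) / (2.22 − 0.94) = 8.84% / 1.28 = 6.9063%
R_f = E(R_Jory) − β_Jory·MRP = 10.93% − 0.94 × 6.9063% = 4.4381%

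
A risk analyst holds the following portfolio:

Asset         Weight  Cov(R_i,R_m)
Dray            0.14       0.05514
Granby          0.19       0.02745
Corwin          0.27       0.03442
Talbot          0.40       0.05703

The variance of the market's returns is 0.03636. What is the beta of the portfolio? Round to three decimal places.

1.239

β_Dray = 0.05514 / 0.03636 = 1.5165
β_Granby = 0.02745 / 0.03636 = 0.7550
β_Corwin = 0.03442 / 0.03636 = 0.9466
β_Talbot = 0.05703 / 0.03636 = 1.5685
β_P = Σ w_i β_i = 0.14×1.5165 + 0.19×0.7550 + 0.27×0.9466 + 0.40×1.5685 = 1.2387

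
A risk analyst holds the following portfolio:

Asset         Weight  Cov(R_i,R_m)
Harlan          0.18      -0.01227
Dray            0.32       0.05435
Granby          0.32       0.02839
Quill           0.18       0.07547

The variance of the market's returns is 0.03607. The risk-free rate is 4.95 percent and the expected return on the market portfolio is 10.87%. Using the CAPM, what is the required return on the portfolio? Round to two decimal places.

β_Harlan = -0.01227 / 0.03607 = -0.3402
β_Dray = 0.05435 / 0.03607 = 1.5068
β_Granby = 0.02839 / 0.03607 = 0.7871
β_Quill = 0.07547 / 0.03607 = 2.0923
β_P = Σ w_i β_i = 0.18×-0.3402 + 0.32×1.5068 + 0.32×0.7871 + 0.18×2.0923 = 1.0494
MRP = 10.87% − 4.95% = 5.92%
E(R_P) = R_f + β_P × MRP = 4.95% + 1.0494 × 5.92% = 11.16%

11.16%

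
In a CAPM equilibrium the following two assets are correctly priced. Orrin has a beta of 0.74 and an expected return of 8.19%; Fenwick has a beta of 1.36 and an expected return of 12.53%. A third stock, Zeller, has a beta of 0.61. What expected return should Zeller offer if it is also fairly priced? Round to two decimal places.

MRP (SML slope) = (12.53% − 8.19%) / (1.36 − 0.74) = 4.34% / 0.62 = 7.0000%
R_f (intercept) = 8.19% − 0.74 × 7.0000% = 3.0100%
E(R_Zeller) = R_f + β × MRP = 3.0100% + 0.61 × 7.0000% = 7.28%

7.28%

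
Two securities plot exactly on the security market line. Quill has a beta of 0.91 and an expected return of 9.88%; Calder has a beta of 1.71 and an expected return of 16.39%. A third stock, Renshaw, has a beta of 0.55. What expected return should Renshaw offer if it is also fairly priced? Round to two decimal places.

MRP (SML slope) = (16.39% − 9.88%) / (1.71 − 0.91) = 6.51% / 0.80 = 8.1375%
R_f (intercept) = 9.88% − 0.91 × 8.1375% = 2.4749%
E(R_Renshaw) = R_f + β × MRP = 2.4749% + 0.55 × 8.1375% = 6.95%

6.95%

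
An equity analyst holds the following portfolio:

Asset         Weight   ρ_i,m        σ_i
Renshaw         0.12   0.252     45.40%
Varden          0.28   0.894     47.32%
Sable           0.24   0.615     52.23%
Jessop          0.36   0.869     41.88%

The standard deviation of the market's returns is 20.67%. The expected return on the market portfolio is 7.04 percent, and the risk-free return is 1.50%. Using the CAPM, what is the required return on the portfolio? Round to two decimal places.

10.62%

β_Renshaw = 0.252 × 45.40% / 20.67% = 0.5535
β_Varden = 0.894 × 47.32% / 20.67% = 2.0466
β_Sable = 0.615 × 52.23% / 20.67% = 1.5540
β_Jessop = 0.869 × 41.88% / 20.67% = 1.7607
β_P = Σ w_i β_i = 0.12×0.5535 + 0.28×2.0466 + 0.24×1.5540 + 0.36×1.7607 = 1.6463
MRP = 7.04% − 1.50% = 5.54%
E(R_P) = R_f + β_P × MRP = 1.50% + 1.6463 × 5.54% = 10.62%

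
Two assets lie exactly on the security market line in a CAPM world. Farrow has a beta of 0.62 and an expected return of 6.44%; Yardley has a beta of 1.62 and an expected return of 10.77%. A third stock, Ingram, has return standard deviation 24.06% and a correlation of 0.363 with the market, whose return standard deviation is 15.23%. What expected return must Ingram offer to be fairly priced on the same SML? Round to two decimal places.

MRP = (10.77% − 6.44%) / (1.62 − 0.62) = 4.3300%
R_f = 6.44% − 0.62 × 4.3300% = 3.7554%
β_Ingram = ρ·σ_i/σ_m = 0.363 × 24.06 / 15.23 = 0.5735
E(R_Ingram) = R_f + β × MRP = 3.7554% + 0.5735 × 4.3300% = 6.24%

6.24%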